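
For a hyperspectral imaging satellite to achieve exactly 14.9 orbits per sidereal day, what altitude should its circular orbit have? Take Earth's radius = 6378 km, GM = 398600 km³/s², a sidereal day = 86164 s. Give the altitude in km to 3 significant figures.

Required period T = 86164 / 14.9 = 5782.8 s.
From T = 2π√(a³/μ): a = (μ T²/4π²)^(1/3) = (398600 × 5782.8² / 4π²)^(1/3) = 6963 km.
Altitude h = a − R = 6963 − 6378 = 585 km.

585 km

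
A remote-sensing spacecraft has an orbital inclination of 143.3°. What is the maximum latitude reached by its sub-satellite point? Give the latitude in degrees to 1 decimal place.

36.7°

Retrograde orbit: the ground track reaches ±(180° − i) = ±(180 − 143.3) = ±36.7°.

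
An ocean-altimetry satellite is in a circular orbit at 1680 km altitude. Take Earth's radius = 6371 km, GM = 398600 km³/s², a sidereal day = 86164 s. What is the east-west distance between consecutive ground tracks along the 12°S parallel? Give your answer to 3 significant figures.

Semi-major axis a = 6371 + 1680 = 8051 km. Period T = 2π√(a³/μ) = 2π√(8051³/398600) = 7189.3 s = 119.82 min.
Node shift per orbit = (7189.3/86164) × 360° = 30.04°.
Equatorial spacing = 30.04 × 111.2 km/° = 3340 km.
At 12° latitude, spacing = 3340 × cos(12°) = 3267 km.

3270 km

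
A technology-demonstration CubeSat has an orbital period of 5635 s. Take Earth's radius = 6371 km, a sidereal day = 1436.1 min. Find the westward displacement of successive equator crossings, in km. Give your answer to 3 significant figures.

2620 km

During one orbit Earth rotates (5635.0 / 86166) × 360° = 23.54°.
At the equator that is 23.54° × (2π·6371/360) km/° = 23.54 × 111.2 = 2618 km.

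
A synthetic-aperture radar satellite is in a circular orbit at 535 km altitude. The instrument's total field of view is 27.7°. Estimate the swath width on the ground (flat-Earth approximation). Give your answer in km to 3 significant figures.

Half-angle = 27.7°/2 = 13.85°.
Swath width ≈ 2h·tan(θ/2) = 2 × 535 × tan(13.85°) = 263.8 km.

264 km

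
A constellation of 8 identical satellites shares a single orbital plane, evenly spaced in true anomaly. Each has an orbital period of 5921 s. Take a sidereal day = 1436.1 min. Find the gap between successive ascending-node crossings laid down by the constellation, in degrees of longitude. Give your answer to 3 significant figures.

Single-satellite node shift = (5921.0/86166) × 360° = 24.74°.
With 8 satellites evenly phased, successive equator crossings are 24.74/8 = 3.092° apart.

3.09°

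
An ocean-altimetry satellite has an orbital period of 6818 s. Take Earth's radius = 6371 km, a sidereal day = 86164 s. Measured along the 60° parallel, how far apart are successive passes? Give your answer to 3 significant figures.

1580 km

Node shift per orbit = (6818.0/86164) × 360° = 28.49°.
Equatorial spacing = 28.49 × 111.2 km/° = 3168 km.
At 60° latitude, spacing = 3168 × cos(60°) = 1584 km.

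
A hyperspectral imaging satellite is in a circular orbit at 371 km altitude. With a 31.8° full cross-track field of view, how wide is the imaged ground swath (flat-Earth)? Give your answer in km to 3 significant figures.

211 km

Half-angle = 31.8°/2 = 15.9°.
Swath width ≈ 2h·tan(θ/2) = 2 × 371 × tan(15.9°) = 211.4 km.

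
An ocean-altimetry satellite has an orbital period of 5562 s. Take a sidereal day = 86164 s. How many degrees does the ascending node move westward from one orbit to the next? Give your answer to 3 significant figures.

During one orbit Earth rotates (5562.0 / 86164) × 360° = 23.24°.

23.2°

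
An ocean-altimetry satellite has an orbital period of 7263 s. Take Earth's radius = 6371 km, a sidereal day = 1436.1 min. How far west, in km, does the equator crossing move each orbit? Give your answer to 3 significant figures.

3370 km

During one orbit Earth rotates (7263.0 / 86166) × 360° = 30.34°.
At the equator that is 30.34° × (2π·6371/360) km/° = 30.34 × 111.2 = 3374 km.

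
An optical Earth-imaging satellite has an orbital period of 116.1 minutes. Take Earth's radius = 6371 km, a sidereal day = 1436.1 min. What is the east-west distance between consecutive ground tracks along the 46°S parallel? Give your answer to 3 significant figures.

2250 km

T = 116.1 min = 6966.0 s.
Node shift per orbit = (6966.0/86166) × 360° = 29.10°.
Equatorial spacing = 29.10 × 111.2 km/° = 3236 km.
At 46° latitude, spacing = 3236 × cos(46°) = 2248 km.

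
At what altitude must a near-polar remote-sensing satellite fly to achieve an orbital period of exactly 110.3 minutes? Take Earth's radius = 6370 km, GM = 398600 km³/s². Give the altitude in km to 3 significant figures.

T = 110.3 min = 6618.0 s.
From T = 2π√(a³/μ): a = (μ T²/4π²)^(1/3) = (398600 × 6618.0² / 4π²)^(1/3) = 7619 km.
Altitude h = a − R = 7619 − 6370 = 1249 km.

1250 km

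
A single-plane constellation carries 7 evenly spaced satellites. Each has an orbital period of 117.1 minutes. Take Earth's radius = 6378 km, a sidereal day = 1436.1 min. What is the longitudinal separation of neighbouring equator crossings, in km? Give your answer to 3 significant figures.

467 km

T = 117.1 min = 7026.0 s.
Single-satellite node shift = (7026.0/86166) × 360° = 29.35°.
With 7 satellites evenly phased, successive equator crossings are 29.35/7 = 4.194° apart.
That is 4.194 × 111.3 = 467 km at the equator.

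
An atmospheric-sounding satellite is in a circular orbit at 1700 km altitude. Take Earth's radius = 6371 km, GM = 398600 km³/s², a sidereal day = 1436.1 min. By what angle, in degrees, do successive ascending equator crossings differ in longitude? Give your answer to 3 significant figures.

Semi-major axis a = 6371 + 1700 = 8071 km. Period T = 2π√(a³/μ) = 2π√(8071³/398600) = 7216.1 s = 120.27 min.
During one orbit Earth rotates (7216.1 / 86166) × 360° = 30.15°.

30.1°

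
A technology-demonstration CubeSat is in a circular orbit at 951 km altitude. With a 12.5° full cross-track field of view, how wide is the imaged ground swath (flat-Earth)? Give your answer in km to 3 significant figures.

Half-angle = 12.5°/2 = 6.25°.
Swath width ≈ 2h·tan(θ/2) = 2 × 951 × tan(6.25°) = 208.3 km.

208 km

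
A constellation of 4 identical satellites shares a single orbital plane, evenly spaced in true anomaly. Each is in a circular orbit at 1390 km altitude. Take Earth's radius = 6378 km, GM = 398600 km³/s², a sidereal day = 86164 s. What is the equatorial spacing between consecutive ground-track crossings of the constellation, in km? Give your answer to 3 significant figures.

Semi-major axis a = 6378 + 1390 = 7768 km. Period T = 2π√(a³/μ) = 2π√(7768³/398600) = 6813.6 s = 113.56 min.
Single-satellite node shift = (6813.6/86164) × 360° = 28.47°.
With 4 satellites evenly phased, successive equator crossings are 28.47/4 = 7.117° apart.
That is 7.117 × 111.3 = 792 km at the equator.

792 km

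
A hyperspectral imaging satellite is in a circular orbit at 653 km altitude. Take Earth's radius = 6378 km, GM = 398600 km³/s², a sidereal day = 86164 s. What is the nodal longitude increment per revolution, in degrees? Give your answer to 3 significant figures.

24.5°

Semi-major axis a = 6378 + 653 = 7031 km. Period T = 2π√(a³/μ) = 2π√(7031³/398600) = 5867.3 s = 97.79 min.
During one orbit Earth rotates (5867.3 / 86164) × 360° = 24.51°.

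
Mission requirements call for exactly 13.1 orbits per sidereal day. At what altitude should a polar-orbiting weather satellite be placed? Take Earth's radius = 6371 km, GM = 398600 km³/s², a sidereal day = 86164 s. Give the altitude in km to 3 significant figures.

Required period T = 86164 / 13.1 = 6577.4 s.
From T = 2π√(a³/μ): a = (μ T²/4π²)^(1/3) = (398600 × 6577.4² / 4π²)^(1/3) = 7587 km.
Altitude h = a − R = 7587 − 6371 = 1216 km.

1220 km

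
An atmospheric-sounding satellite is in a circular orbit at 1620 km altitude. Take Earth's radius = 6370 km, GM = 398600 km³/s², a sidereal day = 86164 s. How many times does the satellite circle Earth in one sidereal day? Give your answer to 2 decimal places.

Semi-major axis a = 6370 + 1620 = 7990 km. Period T = 2π√(a³/μ) = 2π√(7990³/398600) = 7107.7 s = 118.46 min.
Orbits per sidereal day = 86164 / 7107.7 = 12.123.

12.12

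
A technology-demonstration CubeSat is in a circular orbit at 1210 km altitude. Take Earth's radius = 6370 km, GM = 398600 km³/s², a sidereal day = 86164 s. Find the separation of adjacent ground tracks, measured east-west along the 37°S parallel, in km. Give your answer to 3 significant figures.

Semi-major axis a = 6370 + 1210 = 7580 km. Period T = 2π√(a³/μ) = 2π√(7580³/398600) = 6567.7 s = 109.46 min.
Node shift per orbit = (6567.7/86164) × 360° = 27.44°.
Equatorial spacing = 27.44 × 111.2 km/° = 3051 km.
At 37° latitude, spacing = 3051 × cos(37°) = 2436 km.

2440 km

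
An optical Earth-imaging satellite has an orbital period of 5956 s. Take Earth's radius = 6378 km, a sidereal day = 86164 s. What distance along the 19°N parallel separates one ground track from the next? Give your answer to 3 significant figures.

2620 km

Node shift per orbit = (5956.0/86164) × 360° = 24.88°.
Equatorial spacing = 24.88 × 111.3 km/° = 2770 km.
At 19° latitude, spacing = 2770 × cos(19°) = 2619 km.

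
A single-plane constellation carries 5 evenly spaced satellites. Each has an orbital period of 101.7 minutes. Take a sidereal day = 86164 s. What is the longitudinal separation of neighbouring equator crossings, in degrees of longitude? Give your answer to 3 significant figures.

T = 101.7 min = 6102.0 s.
Single-satellite node shift = (6102.0/86164) × 360° = 25.49°.
With 5 satellites evenly phased, successive equator crossings are 25.49/5 = 5.099° apart.

5.10°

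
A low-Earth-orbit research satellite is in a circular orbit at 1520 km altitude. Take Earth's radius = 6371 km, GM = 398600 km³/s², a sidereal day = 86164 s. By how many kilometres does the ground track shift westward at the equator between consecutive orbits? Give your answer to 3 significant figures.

3240 km

Semi-major axis a = 6371 + 1520 = 7891 km. Period T = 2π√(a³/μ) = 2π√(7891³/398600) = 6976.0 s = 116.27 min.
During one orbit Earth rotates (6976.0 / 86164) × 360° = 29.15°.
At the equator that is 29.15° × (2π·6371/360) km/° = 29.15 × 111.2 = 3241 km.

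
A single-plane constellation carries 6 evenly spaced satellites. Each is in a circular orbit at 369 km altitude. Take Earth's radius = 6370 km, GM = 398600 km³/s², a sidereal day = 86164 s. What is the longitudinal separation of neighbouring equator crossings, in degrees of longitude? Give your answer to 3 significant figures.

3.83°

Semi-major axis a = 6370 + 369 = 6739 km. Period T = 2π√(a³/μ) = 2π√(6739³/398600) = 5505.6 s = 91.76 min.
Single-satellite node shift = (5505.6/86164) × 360° = 23.00°.
With 6 satellites evenly phased, successive equator crossings are 23.00/6 = 3.834° apart.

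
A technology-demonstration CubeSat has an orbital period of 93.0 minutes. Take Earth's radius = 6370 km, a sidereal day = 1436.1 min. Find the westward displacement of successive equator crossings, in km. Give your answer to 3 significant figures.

2590 km

T = 93.0 min = 5580.0 s.
During one orbit Earth rotates (5580.0 / 86166) × 360° = 23.31°.
At the equator that is 23.31° × (2π·6370/360) km/° = 23.31 × 111.2 = 2592 km.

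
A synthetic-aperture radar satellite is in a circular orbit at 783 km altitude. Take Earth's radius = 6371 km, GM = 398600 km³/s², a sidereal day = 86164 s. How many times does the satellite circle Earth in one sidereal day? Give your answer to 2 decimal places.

14.31

Semi-major axis a = 6371 + 783 = 7154 km. Period T = 2π√(a³/μ) = 2π√(7154³/398600) = 6021.9 s = 100.37 min.
Orbits per sidereal day = 86164 / 6021.9 = 14.308.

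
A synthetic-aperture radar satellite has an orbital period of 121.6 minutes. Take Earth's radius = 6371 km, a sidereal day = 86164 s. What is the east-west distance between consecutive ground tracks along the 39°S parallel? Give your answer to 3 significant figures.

2630 km

T = 121.6 min = 7296.0 s.
Node shift per orbit = (7296.0/86164) × 360° = 30.48°.
Equatorial spacing = 30.48 × 111.2 km/° = 3390 km.
At 39° latitude, spacing = 3390 × cos(39°) = 2634 km.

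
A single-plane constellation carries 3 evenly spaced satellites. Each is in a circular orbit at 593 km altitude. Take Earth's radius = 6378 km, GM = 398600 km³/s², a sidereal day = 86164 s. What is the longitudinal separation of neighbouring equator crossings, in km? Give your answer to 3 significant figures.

Semi-major axis a = 6378 + 593 = 6971 km. Period T = 2π√(a³/μ) = 2π√(6971³/398600) = 5792.3 s = 96.54 min.
Single-satellite node shift = (5792.3/86164) × 360° = 24.20°.
With 3 satellites evenly phased, successive equator crossings are 24.20/3 = 8.067° apart.
That is 8.067 × 111.3 = 898 km at the equator.

898 km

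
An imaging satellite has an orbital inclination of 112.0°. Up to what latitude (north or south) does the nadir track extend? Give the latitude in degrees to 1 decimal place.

68.0°

Retrograde orbit: the ground track reaches ±(180° − i) = ±(180 − 112.0) = ±68.0°.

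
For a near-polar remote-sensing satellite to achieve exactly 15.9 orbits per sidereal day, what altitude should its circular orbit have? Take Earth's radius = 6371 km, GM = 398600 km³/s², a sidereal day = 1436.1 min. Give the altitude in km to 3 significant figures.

297 km

Required period T = 86166 / 15.9 = 5419.2 s.
From T = 2π√(a³/μ): a = (μ T²/4π²)^(1/3) = (398600 × 5419.2² / 4π²)^(1/3) = 6668 km.
Altitude h = a − R = 6668 − 6371 = 297 km.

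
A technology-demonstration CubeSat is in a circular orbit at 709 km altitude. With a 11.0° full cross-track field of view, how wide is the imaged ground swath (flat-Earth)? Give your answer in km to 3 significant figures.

137 km

Half-angle = 11.0°/2 = 5.5°.
Swath width ≈ 2h·tan(θ/2) = 2 × 709 × tan(5.5°) = 136.5 km.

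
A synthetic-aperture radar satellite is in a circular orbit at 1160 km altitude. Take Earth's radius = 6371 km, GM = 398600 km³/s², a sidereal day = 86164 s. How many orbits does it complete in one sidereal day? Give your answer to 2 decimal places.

13.25

Semi-major axis a = 6371 + 1160 = 7531 km. Period T = 2π√(a³/μ) = 2π√(7531³/398600) = 6504.1 s = 108.40 min.
Orbits per sidereal day = 86164 / 6504.1 = 13.248.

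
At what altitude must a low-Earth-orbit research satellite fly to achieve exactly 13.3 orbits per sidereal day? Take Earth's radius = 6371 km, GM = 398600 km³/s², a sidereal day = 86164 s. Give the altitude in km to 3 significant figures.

1140 km

Required period T = 86164 / 13.3 = 6478.5 s.
From T = 2π√(a³/μ): a = (μ T²/4π²)^(1/3) = (398600 × 6478.5² / 4π²)^(1/3) = 7511 km.
Altitude h = a − R = 7511 − 6371 = 1140 km.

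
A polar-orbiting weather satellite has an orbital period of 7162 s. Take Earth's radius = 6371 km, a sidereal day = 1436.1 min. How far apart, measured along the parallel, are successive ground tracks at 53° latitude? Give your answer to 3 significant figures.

Node shift per orbit = (7162.0/86166) × 360° = 29.92°.
Equatorial spacing = 29.92 × 111.2 km/° = 3327 km.
At 53° latitude, spacing = 3327 × cos(53°) = 2002 km.

2000 km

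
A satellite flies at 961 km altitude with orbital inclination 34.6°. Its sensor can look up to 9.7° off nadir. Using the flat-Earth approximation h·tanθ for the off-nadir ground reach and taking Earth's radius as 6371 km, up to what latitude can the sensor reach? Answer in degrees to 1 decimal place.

For a prograde orbit the ground track reaches latitude ±i = ±34.6°.
Sensor half-swath on the ground ≈ 961·tan(9.7°) = 164 km = 1.48° of latitude.
Maximum observable latitude ≈ 34.6 + 1.48 = 36.1°.

36.1°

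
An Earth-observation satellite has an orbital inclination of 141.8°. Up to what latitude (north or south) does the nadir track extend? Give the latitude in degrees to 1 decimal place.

38.2°

Retrograde orbit: the ground track reaches ±(180° − i) = ±(180 − 141.8) = ±38.2°.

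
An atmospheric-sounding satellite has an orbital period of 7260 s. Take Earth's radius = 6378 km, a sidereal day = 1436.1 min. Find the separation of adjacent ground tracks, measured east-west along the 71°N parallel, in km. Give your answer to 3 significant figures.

1100 km

Node shift per orbit = (7260.0/86166) × 360° = 30.33°.
Equatorial spacing = 30.33 × 111.3 km/° = 3376 km.
At 71° latitude, spacing = 3376 × cos(71°) = 1099 km.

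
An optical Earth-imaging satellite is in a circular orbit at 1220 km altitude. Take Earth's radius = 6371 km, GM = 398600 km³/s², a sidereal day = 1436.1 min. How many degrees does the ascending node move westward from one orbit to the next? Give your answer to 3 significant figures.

27.5°

Semi-major axis a = 6371 + 1220 = 7591 km. Period T = 2π√(a³/μ) = 2π√(7591³/398600) = 6582.0 s = 109.70 min.
During one orbit Earth rotates (6582.0 / 86166) × 360° = 27.50°.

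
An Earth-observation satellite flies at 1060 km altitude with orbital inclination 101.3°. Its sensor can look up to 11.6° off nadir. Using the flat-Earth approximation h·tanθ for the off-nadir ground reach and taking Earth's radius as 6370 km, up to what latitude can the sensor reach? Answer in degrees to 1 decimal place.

Retrograde orbit: the ground track reaches ±(180° − i) = ±(180 − 101.3) = ±78.7°.
Sensor half-swath on the ground ≈ 1060·tan(11.6°) = 218 km = 1.96° of latitude.
Maximum observable latitude ≈ 78.7 + 1.96 = 80.7°.

80.7°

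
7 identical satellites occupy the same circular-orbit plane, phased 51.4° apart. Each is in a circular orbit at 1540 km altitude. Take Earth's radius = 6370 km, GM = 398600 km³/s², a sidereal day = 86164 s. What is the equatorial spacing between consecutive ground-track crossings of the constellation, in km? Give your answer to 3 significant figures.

465 km

Semi-major axis a = 6370 + 1540 = 7910 km. Period T = 2π√(a³/μ) = 2π√(7910³/398600) = 7001.3 s = 116.69 min.
Single-satellite node shift = (7001.3/86164) × 360° = 29.25°.
With 7 satellites evenly phased, successive equator crossings are 29.25/7 = 4.179° apart.
That is 4.179 × 111.2 = 465 km at the equator.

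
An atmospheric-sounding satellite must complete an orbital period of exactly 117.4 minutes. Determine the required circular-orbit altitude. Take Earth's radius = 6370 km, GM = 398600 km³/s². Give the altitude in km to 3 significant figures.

1570 km

T = 117.4 min = 7044.0 s.
From T = 2π√(a³/μ): a = (μ T²/4π²)^(1/3) = (398600 × 7044.0² / 4π²)^(1/3) = 7942 km.
Altitude h = a − R = 7942 − 6370 = 1572 km.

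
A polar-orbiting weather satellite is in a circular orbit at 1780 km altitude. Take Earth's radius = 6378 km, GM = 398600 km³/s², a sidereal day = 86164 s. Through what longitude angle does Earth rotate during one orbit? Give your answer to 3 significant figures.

Semi-major axis a = 6378 + 1780 = 8158 km. Period T = 2π√(a³/μ) = 2π√(8158³/398600) = 7333.1 s = 122.22 min.
During one orbit Earth rotates (7333.1 / 86164) × 360° = 30.64°.

30.6°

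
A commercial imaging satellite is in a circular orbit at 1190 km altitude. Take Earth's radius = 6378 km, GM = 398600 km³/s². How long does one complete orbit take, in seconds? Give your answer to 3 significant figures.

6550 seconds

Semi-major axis a = 6378 + 1190 = 7568 km. Period T = 2π√(a³/μ) = 2π√(7568³/398600) = 6552.1 s = 109.20 min.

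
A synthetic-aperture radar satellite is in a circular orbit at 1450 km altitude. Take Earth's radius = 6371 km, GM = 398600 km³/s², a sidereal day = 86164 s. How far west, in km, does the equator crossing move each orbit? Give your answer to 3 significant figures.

3200 km

Semi-major axis a = 6371 + 1450 = 7821 km. Period T = 2π√(a³/μ) = 2π√(7821³/398600) = 6883.4 s = 114.72 min.
During one orbit Earth rotates (6883.4 / 86164) × 360° = 28.76°.
At the equator that is 28.76° × (2π·6371/360) km/° = 28.76 × 111.2 = 3198 km.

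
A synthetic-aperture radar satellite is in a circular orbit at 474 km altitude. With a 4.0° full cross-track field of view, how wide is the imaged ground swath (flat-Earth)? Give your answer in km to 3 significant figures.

33.1 km

Half-angle = 4.0°/2 = 2°.
Swath width ≈ 2h·tan(θ/2) = 2 × 474 × tan(2°) = 33.1 km.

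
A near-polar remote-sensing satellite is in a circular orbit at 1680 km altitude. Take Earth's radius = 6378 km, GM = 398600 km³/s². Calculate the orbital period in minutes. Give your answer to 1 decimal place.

Semi-major axis a = 6378 + 1680 = 8058 km. Period T = 2π√(a³/μ) = 2π√(8058³/398600) = 7198.7 s = 119.98 min.

120.0 min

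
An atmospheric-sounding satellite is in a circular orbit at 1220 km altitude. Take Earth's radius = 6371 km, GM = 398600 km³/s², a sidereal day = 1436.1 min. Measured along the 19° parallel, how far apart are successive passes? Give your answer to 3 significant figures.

Semi-major axis a = 6371 + 1220 = 7591 km. Period T = 2π√(a³/μ) = 2π√(7591³/398600) = 6582.0 s = 109.70 min.
Node shift per orbit = (6582.0/86166) × 360° = 27.50°.
Equatorial spacing = 27.50 × 111.2 km/° = 3058 km.
At 19° latitude, spacing = 3058 × cos(19°) = 2891 km.

2890 km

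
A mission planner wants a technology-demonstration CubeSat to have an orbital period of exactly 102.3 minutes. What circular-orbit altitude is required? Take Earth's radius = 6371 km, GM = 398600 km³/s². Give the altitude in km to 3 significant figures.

T = 102.3 min = 6138.0 s.
From T = 2π√(a³/μ): a = (μ T²/4π²)^(1/3) = (398600 × 6138.0² / 4π²)^(1/3) = 7246 km.
Altitude h = a − R = 7246 − 6371 = 875 km.

875 km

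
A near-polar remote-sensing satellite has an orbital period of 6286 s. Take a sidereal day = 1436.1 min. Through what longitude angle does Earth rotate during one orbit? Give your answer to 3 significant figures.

During one orbit Earth rotates (6286.0 / 86166) × 360° = 26.26°.

26.3°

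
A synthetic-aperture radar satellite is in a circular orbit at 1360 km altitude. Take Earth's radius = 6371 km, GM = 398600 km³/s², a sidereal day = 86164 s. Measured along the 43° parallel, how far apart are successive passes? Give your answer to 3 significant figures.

Semi-major axis a = 6371 + 1360 = 7731 km. Period T = 2π√(a³/μ) = 2π√(7731³/398600) = 6765.0 s = 112.75 min.
Node shift per orbit = (6765.0/86164) × 360° = 28.26°.
Equatorial spacing = 28.26 × 111.2 km/° = 3143 km.
At 43° latitude, spacing = 3143 × cos(43°) = 2299 km.

2300 km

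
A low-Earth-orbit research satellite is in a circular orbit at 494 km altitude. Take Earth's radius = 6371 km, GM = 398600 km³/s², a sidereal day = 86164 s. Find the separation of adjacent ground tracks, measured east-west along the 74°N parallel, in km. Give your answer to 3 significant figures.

Semi-major axis a = 6371 + 494 = 6865 km. Period T = 2π√(a³/μ) = 2π√(6865³/398600) = 5660.7 s = 94.35 min.
Node shift per orbit = (5660.7/86164) × 360° = 23.65°.
Equatorial spacing = 23.65 × 111.2 km/° = 2630 km.
At 74° latitude, spacing = 2630 × cos(74°) = 725 km.

725 km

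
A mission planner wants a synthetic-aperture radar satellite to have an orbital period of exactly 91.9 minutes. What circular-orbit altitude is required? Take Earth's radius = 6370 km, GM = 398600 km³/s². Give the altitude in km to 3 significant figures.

T = 91.9 min = 5514.0 s.
From T = 2π√(a³/μ): a = (μ T²/4π²)^(1/3) = (398600 × 5514.0² / 4π²)^(1/3) = 6746 km.
Altitude h = a − R = 6746 − 6370 = 376 km.

376 km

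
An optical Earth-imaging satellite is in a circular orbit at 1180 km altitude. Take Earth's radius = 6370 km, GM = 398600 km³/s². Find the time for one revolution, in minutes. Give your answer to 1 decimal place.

108.8 min

Semi-major axis a = 6370 + 1180 = 7550 km. Period T = 2π√(a³/μ) = 2π√(7550³/398600) = 6528.8 s = 108.81 min.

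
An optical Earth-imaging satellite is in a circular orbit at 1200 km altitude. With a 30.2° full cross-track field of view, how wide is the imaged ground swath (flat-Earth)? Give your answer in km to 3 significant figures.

Half-angle = 30.2°/2 = 15.1°.
Swath width ≈ 2h·tan(θ/2) = 2 × 1200 × tan(15.1°) = 647.6 km.

648 km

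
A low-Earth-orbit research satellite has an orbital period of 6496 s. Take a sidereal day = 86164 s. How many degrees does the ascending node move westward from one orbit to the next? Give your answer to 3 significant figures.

27.1°

During one orbit Earth rotates (6496.0 / 86164) × 360° = 27.14°.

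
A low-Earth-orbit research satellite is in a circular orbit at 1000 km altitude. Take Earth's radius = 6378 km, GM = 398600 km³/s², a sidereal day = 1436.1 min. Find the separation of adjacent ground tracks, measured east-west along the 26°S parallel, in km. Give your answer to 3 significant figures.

2640 km

Semi-major axis a = 6378 + 1000 = 7378 km. Period T = 2π√(a³/μ) = 2π√(7378³/398600) = 6306.9 s = 105.12 min.
Node shift per orbit = (6306.9/86166) × 360° = 26.35°.
Equatorial spacing = 26.35 × 111.3 km/° = 2933 km.
At 26° latitude, spacing = 2933 × cos(26°) = 2636 km.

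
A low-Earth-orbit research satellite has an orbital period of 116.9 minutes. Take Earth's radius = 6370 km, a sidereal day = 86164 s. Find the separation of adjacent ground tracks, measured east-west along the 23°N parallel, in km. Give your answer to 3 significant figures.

T = 116.9 min = 7014.0 s.
Node shift per orbit = (7014.0/86164) × 360° = 29.31°.
Equatorial spacing = 29.31 × 111.2 km/° = 3258 km.
At 23° latitude, spacing = 3258 × cos(23°) = 2999 km.

3000 km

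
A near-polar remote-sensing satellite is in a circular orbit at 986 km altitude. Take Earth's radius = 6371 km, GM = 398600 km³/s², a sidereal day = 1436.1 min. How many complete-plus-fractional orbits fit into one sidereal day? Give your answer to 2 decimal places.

Semi-major axis a = 6371 + 986 = 7357 km. Period T = 2π√(a³/μ) = 2π√(7357³/398600) = 6280.0 s = 104.67 min.
Orbits per sidereal day = 86166 / 6280.0 = 13.721.

13.72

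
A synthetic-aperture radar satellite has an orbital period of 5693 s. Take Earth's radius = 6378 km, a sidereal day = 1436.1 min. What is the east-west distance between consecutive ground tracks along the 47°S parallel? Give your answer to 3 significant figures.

1810 km

Node shift per orbit = (5693.0/86166) × 360° = 23.79°.
Equatorial spacing = 23.79 × 111.3 km/° = 2648 km.
At 47° latitude, spacing = 2648 × cos(47°) = 1806 km.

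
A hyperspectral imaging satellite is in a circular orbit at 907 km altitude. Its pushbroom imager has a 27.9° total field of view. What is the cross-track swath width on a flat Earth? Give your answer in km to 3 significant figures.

Half-angle = 27.9°/2 = 13.95°.
Swath width ≈ 2h·tan(θ/2) = 2 × 907 × tan(13.95°) = 450.6 km.

451 km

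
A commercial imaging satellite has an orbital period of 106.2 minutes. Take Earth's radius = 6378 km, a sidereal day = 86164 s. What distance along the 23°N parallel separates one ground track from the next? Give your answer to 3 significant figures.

2730 km

T = 106.2 min = 6372.0 s.
Node shift per orbit = (6372.0/86164) × 360° = 26.62°.
Equatorial spacing = 26.62 × 111.3 km/° = 2964 km.
At 23° latitude, spacing = 2964 × cos(23°) = 2728 km.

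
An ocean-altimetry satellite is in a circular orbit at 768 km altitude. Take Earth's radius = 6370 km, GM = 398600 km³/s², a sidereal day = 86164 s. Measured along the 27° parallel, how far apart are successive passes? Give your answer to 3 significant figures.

2480 km

Semi-major axis a = 6370 + 768 = 7138 km. Period T = 2π√(a³/μ) = 2π√(7138³/398600) = 6001.7 s = 100.03 min.
Node shift per orbit = (6001.7/86164) × 360° = 25.08°.
Equatorial spacing = 25.08 × 111.2 km/° = 2788 km.
At 27° latitude, spacing = 2788 × cos(27°) = 2484 km.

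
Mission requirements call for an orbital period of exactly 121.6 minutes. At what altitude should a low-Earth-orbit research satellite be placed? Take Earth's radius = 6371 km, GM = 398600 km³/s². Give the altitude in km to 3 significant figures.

T = 121.6 min = 7296.0 s.
From T = 2π√(a³/μ): a = (μ T²/4π²)^(1/3) = (398600 × 7296.0² / 4π²)^(1/3) = 8130 km.
Altitude h = a − R = 8130 − 6371 = 1759 km.

1760 km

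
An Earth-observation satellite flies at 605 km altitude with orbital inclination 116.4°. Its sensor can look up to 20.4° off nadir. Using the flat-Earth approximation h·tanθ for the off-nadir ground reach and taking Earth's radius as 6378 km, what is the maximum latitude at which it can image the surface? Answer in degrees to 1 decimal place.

65.6°

Retrograde orbit: the ground track reaches ±(180° − i) = ±(180 − 116.4) = ±63.6°.
Sensor half-swath on the ground ≈ 605·tan(20.4°) = 225 km = 2.02° of latitude.
Maximum observable latitude ≈ 63.6 + 2.02 = 65.6°.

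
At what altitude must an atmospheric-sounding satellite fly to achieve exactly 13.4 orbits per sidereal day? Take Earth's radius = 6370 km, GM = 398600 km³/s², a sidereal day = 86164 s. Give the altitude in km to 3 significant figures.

Required period T = 86164 / 13.4 = 6430.1 s.
From T = 2π√(a³/μ): a = (μ T²/4π²)^(1/3) = (398600 × 6430.1² / 4π²)^(1/3) = 7474 km.
Altitude h = a − R = 7474 − 6370 = 1104 km.

1100 km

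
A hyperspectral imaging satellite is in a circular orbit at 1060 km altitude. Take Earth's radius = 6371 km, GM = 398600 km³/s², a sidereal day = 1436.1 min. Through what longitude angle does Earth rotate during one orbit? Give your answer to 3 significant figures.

Semi-major axis a = 6371 + 1060 = 7431 km. Period T = 2π√(a³/μ) = 2π√(7431³/398600) = 6375.0 s = 106.25 min.
During one orbit Earth rotates (6375.0 / 86166) × 360° = 26.63°.

26.6°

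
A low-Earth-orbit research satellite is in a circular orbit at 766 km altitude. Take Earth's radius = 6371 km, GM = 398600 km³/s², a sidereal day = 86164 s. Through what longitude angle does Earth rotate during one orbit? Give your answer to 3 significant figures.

Semi-major axis a = 6371 + 766 = 7137 km. Period T = 2π√(a³/μ) = 2π√(7137³/398600) = 6000.5 s = 100.01 min.
During one orbit Earth rotates (6000.5 / 86164) × 360° = 25.07°.

25.1°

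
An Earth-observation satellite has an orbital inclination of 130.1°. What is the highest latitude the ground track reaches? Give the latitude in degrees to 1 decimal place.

49.9°

Retrograde orbit: the ground track reaches ±(180° − i) = ±(180 − 130.1) = ±49.9°.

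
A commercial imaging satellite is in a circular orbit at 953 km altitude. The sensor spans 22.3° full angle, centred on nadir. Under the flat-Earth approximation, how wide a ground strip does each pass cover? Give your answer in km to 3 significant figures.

376 km

Half-angle = 22.3°/2 = 11.15°.
Swath width ≈ 2h·tan(θ/2) = 2 × 953 × tan(11.15°) = 375.7 km.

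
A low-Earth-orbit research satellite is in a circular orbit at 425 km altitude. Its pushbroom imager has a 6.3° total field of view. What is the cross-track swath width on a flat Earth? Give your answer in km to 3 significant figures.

46.8 km

Half-angle = 6.3°/2 = 3.15°.
Swath width ≈ 2h·tan(θ/2) = 2 × 425 × tan(3.15°) = 46.8 km.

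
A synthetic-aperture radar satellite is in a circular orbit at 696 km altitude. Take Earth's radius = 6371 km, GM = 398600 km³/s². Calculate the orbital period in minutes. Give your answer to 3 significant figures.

Semi-major axis a = 6371 + 696 = 7067 km. Period T = 2π√(a³/μ) = 2π√(7067³/398600) = 5912.4 s = 98.54 min.

98.5 min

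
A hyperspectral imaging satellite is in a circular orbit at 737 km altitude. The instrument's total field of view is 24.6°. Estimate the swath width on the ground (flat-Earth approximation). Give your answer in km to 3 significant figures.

321 km

Half-angle = 24.6°/2 = 12.3°.
Swath width ≈ 2h·tan(θ/2) = 2 × 737 × tan(12.3°) = 321.4 km.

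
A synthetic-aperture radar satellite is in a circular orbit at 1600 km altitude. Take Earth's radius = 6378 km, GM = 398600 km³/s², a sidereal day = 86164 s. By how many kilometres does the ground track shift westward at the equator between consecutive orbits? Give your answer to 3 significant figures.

Semi-major axis a = 6378 + 1600 = 7978 km. Period T = 2π√(a³/μ) = 2π√(7978³/398600) = 7091.7 s = 118.20 min.
During one orbit Earth rotates (7091.7 / 86164) × 360° = 29.63°.
At the equator that is 29.63° × (2π·6378/360) km/° = 29.63 × 111.3 = 3298 km.

3300 km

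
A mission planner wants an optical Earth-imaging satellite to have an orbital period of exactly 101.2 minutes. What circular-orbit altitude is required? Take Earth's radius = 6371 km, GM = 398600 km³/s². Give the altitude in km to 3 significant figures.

823 km

T = 101.2 min = 6072.0 s.
From T = 2π√(a³/μ): a = (μ T²/4π²)^(1/3) = (398600 × 6072.0² / 4π²)^(1/3) = 7194 km.
Altitude h = a − R = 7194 − 6371 = 823 km.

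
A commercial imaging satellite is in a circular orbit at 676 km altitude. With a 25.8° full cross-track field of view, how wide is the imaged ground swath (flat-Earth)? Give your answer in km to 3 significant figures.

Half-angle = 25.8°/2 = 12.9°.
Swath width ≈ 2h·tan(θ/2) = 2 × 676 × tan(12.9°) = 309.6 km.

310 km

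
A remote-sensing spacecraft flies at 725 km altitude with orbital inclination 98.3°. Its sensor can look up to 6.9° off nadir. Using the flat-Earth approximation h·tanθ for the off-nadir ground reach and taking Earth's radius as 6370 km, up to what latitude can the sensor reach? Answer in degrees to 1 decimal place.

Retrograde orbit: the ground track reaches ±(180° − i) = ±(180 − 98.3) = ±81.7°.
Sensor half-swath on the ground ≈ 725·tan(6.9°) = 88 km = 0.79° of latitude.
Maximum observable latitude ≈ 81.7 + 0.79 = 82.5°.

82.5°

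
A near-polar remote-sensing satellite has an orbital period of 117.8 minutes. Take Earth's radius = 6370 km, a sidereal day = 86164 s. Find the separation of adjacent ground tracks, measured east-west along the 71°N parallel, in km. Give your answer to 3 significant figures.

1070 km

T = 117.8 min = 7068.0 s.
Node shift per orbit = (7068.0/86164) × 360° = 29.53°.
Equatorial spacing = 29.53 × 111.2 km/° = 3283 km.
At 71° latitude, spacing = 3283 × cos(71°) = 1069 km.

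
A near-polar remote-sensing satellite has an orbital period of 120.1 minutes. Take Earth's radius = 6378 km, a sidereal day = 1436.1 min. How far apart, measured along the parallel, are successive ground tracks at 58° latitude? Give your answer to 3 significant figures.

T = 120.1 min = 7206.0 s.
Node shift per orbit = (7206.0/86166) × 360° = 30.11°.
Equatorial spacing = 30.11 × 111.3 km/° = 3351 km.
At 58° latitude, spacing = 3351 × cos(58°) = 1776 km.

1780 km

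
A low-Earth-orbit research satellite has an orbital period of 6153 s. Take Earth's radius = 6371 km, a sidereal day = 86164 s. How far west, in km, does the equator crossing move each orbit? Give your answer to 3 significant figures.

During one orbit Earth rotates (6153.0 / 86164) × 360° = 25.71°.
At the equator that is 25.71° × (2π·6371/360) km/° = 25.71 × 111.2 = 2859 km.

2860 km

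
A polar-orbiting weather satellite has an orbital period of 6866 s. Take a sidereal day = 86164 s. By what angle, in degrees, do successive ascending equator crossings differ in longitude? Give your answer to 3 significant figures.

During one orbit Earth rotates (6866.0 / 86164) × 360° = 28.69°.

28.7°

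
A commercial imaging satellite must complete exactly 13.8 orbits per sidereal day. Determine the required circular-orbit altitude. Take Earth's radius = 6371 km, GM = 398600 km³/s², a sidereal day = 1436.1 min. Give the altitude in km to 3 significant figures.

Required period T = 86166 / 13.8 = 6243.9 s.
From T = 2π√(a³/μ): a = (μ T²/4π²)^(1/3) = (398600 × 6243.9² / 4π²)^(1/3) = 7329 km.
Altitude h = a − R = 7329 − 6371 = 958 km.

958 km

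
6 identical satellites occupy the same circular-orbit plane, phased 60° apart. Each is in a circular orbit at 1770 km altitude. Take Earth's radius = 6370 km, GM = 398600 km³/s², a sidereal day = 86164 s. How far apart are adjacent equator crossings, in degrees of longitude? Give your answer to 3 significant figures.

5.09°

Semi-major axis a = 6370 + 1770 = 8140 km. Period T = 2π√(a³/μ) = 2π√(8140³/398600) = 7308.8 s = 121.81 min.
Single-satellite node shift = (7308.8/86164) × 360° = 30.54°.
With 6 satellites evenly phased, successive equator crossings are 30.54/6 = 5.089° apart.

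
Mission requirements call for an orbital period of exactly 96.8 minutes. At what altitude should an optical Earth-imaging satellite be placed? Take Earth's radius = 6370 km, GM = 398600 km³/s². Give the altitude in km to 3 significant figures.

614 km

T = 96.8 min = 5808.0 s.
From T = 2π√(a³/μ): a = (μ T²/4π²)^(1/3) = (398600 × 5808.0² / 4π²)^(1/3) = 6984 km.
Altitude h = a − R = 6984 − 6370 = 614 km.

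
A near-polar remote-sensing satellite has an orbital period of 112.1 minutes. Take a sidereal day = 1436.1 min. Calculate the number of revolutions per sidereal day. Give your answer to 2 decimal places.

12.81

T = 112.1 min = 6726.0 s.
Orbits per sidereal day = 86166 / 6726.0 = 12.811.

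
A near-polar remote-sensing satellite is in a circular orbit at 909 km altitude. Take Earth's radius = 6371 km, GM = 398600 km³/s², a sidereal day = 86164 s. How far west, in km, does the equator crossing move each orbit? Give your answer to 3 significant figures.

Semi-major axis a = 6371 + 909 = 7280 km. Period T = 2π√(a³/μ) = 2π√(7280³/398600) = 6181.7 s = 103.03 min.
During one orbit Earth rotates (6181.7 / 86164) × 360° = 25.83°.
At the equator that is 25.83° × (2π·6371/360) km/° = 25.83 × 111.2 = 2872 km.

2870 km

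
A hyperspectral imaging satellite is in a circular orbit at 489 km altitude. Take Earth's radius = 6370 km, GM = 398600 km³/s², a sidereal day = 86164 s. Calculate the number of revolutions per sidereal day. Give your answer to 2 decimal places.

15.24

Semi-major axis a = 6370 + 489 = 6859 km. Period T = 2π√(a³/μ) = 2π√(6859³/398600) = 5653.3 s = 94.22 min.
Orbits per sidereal day = 86164 / 5653.3 = 15.241.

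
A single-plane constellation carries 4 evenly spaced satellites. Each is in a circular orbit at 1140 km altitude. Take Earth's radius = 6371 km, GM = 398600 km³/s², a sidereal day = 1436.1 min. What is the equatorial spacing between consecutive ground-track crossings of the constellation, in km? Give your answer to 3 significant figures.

752 km

Semi-major axis a = 6371 + 1140 = 7511 km. Period T = 2π√(a³/μ) = 2π√(7511³/398600) = 6478.3 s = 107.97 min.
Single-satellite node shift = (6478.3/86166) × 360° = 27.07°.
With 4 satellites evenly phased, successive equator crossings are 27.07/4 = 6.767° apart.
That is 6.767 × 111.2 = 752 km at the equator.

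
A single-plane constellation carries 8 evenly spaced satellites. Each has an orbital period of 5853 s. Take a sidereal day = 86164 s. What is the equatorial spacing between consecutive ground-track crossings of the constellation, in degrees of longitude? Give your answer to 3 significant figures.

3.06°

Single-satellite node shift = (5853.0/86164) × 360° = 24.45°.
With 8 satellites evenly phased, successive equator crossings are 24.45/8 = 3.057° apart.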